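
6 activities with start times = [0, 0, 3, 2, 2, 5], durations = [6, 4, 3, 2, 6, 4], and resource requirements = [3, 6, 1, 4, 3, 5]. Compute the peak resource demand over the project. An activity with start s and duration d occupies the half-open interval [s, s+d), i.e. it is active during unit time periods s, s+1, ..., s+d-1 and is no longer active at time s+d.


Each activity i is active on [start_i, start_i + duration_i).
Compute total resource usage per time slot:
  t=0: active resources = [3, 6], total = 9
  t=1: active resources = [3, 6], total = 9
  t=2: active resources = [3, 6, 4, 3], total = 16
  t=3: active resources = [3, 6, 1, 4, 3], total = 17
  t=4: active resources = [3, 1, 3], total = 7
  t=5: active resources = [3, 1, 3, 5], total = 12
  t=6: active resources = [3, 5], total = 8
  t=7: active resources = [3, 5], total = 8
  t=8: active resources = [5], total = 5
Peak resource demand = 17

17


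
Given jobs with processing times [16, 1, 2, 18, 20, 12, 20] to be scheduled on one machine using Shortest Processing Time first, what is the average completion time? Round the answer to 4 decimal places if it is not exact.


Sort jobs by processing time (SPT order): [1, 2, 12, 16, 18, 20, 20]
Compute completion times sequentially:
  Job 1: processing = 1, completes at 1
  Job 2: processing = 2, completes at 3
  Job 3: processing = 12, completes at 15
  Job 4: processing = 16, completes at 31
  Job 5: processing = 18, completes at 49
  Job 6: processing = 20, completes at 69
  Job 7: processing = 20, completes at 89
Sum of completion times = 257
Average completion time = 257/7 = 36.7143

36.7143


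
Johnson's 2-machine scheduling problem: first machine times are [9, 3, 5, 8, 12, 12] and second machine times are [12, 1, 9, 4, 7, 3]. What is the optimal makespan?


Apply Johnson's rule:
  Group 1 (a <= b): [(3, 5, 9), (1, 9, 12)]
  Group 2 (a > b): [(5, 12, 7), (4, 8, 4), (6, 12, 3), (2, 3, 1)]
Optimal job order: [3, 1, 5, 4, 6, 2]
Schedule:
  Job 3: M1 done at 5, M2 done at 14
  Job 1: M1 done at 14, M2 done at 26
  Job 5: M1 done at 26, M2 done at 33
  Job 4: M1 done at 34, M2 done at 38
  Job 6: M1 done at 46, M2 done at 49
  Job 2: M1 done at 49, M2 done at 50
Makespan = 50

50


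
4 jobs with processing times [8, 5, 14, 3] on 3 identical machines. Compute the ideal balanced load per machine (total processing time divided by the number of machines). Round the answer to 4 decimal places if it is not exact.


Total processing time = 8 + 5 + 14 + 3 = 30
Number of machines = 3
Ideal balanced load = 30 / 3 = 10.0

10.0


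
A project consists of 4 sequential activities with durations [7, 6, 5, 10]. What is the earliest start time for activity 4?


Activity 4 starts after activities 1 through 3 complete.
Predecessor durations: [7, 6, 5]
ES = 7 + 6 + 5 = 18

18


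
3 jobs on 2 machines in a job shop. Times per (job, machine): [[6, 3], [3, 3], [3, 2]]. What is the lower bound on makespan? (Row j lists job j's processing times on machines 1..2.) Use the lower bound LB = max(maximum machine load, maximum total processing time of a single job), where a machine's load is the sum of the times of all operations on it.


Machine loads:
  Machine 1: 6 + 3 + 3 = 12
  Machine 2: 3 + 3 + 2 = 8
Max machine load = 12
Job totals:
  Job 1: 9
  Job 2: 6
  Job 3: 5
Max job total = 9
Lower bound = max(12, 9) = 12

12


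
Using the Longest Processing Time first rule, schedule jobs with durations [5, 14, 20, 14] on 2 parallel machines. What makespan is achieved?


Sort jobs in decreasing order (LPT): [20, 14, 14, 5]
Assign each job to the least loaded machine:
  Machine 1: jobs [20, 5], load = 25
  Machine 2: jobs [14, 14], load = 28
Makespan = max load = 28

28


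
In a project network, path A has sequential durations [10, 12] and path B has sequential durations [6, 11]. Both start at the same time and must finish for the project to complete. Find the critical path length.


Path A total = 10 + 12 = 22
Path B total = 6 + 11 = 17
Critical path = longest path = max(22, 17) = 22

22


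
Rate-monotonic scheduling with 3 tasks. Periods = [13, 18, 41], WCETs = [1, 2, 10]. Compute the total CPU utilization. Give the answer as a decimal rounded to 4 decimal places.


Compute individual utilizations (exact fractions):
  Task 1: C/T = 1/13 (approx. 0.0769)
  Task 2: C/T = 2/18 = 1/9 (approx. 0.1111)
  Task 3: C/T = 10/41 (approx. 0.2439)
Total utilization U = 1/13 + 1/9 + 10/41 = 2072/4797
Rounded to 4 decimal places: U = 0.4319
RM (Liu & Layland) bound for 3 tasks = 0.779763; compare with U = 2072/4797 (approx. 0.431937)
U <= bound, so schedulable by RM sufficient condition.

0.4319


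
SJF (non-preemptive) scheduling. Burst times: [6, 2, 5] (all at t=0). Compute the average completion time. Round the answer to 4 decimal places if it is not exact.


SJF order (ascending): [2, 5, 6]
Completion times:
  Job 1: burst=2, C=2
  Job 2: burst=5, C=7
  Job 3: burst=6, C=13
Average completion = 22/3 = 7.3333

7.3333


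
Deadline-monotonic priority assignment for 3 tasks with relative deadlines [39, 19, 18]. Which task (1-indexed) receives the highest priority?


Sort tasks by relative deadline (ascending):
  Task 3: deadline = 18
  Task 2: deadline = 19
  Task 1: deadline = 39
Priority order (highest first): [3, 2, 1]
Highest priority task = 3

3


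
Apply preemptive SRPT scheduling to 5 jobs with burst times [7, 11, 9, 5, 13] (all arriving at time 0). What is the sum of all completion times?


Since all jobs arrive at t=0, SRPT equals SPT ordering.
SPT order: [5, 7, 9, 11, 13]
Completion times:
  Job 1: p=5, C=5
  Job 2: p=7, C=12
  Job 3: p=9, C=21
  Job 4: p=11, C=32
  Job 5: p=13, C=45
Total completion time = 5 + 12 + 21 + 32 + 45 = 115

115


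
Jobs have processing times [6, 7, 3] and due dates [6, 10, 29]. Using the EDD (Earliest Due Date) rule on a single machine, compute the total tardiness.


Sort by due date (EDD order): [(6, 6), (7, 10), (3, 29)]
Compute completion times and tardiness:
  Job 1: p=6, d=6, C=6, tardiness=max(0,6-6)=0
  Job 2: p=7, d=10, C=13, tardiness=max(0,13-10)=3
  Job 3: p=3, d=29, C=16, tardiness=max(0,16-29)=0
Total tardiness = 3

3


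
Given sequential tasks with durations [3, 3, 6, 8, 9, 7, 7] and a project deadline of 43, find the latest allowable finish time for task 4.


LF(activity 4) = deadline - sum of successor durations
Successors: activities 5 through 7 with durations [9, 7, 7]
Sum of successor durations = 23
LF = 43 - 23 = 20

20


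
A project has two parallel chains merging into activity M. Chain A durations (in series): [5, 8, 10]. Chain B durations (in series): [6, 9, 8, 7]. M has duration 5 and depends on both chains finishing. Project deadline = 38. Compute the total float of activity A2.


Forward pass: ES(A2) = sum of predecessors on chain A = 5
EF = ES + duration = 5 + 8 = 13
Backward pass: LF(M) = deadline = 38; LS(M) = 38 - 5 = 33
LF(A2) = LS(M) - sum(successors on chain A) = 33 - 10 = 23
LS = LF - duration = 23 - 8 = 15
Total float = LS - ES = 15 - 5 = 10

10


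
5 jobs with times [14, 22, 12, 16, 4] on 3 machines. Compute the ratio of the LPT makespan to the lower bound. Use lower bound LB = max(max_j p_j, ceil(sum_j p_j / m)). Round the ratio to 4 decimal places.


LPT order: [22, 16, 14, 12, 4]
Machine loads after assignment: [22, 20, 26]
LPT makespan = 26
Lower bound = max(max_job, ceil(total/3)) = max(22, 23) = 23
Ratio = 26 / 23 = 1.1304

1.1304


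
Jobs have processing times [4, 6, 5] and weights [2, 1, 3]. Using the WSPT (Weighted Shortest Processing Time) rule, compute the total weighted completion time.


Compute p/w ratios and sort ascending (WSPT): [(5, 3), (4, 2), (6, 1)]
Compute weighted completion times:
  Job (p=5,w=3): C=5, w*C=3*5=15
  Job (p=4,w=2): C=9, w*C=2*9=18
  Job (p=6,w=1): C=15, w*C=1*15=15
Total weighted completion time = 48

48


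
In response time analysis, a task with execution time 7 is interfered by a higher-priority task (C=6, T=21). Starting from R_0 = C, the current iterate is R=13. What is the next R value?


R_next = C + ceil(R_prev / T_hp) * C_hp
ceil(13 / 21) = ceil(0.619) = 1
Interference = 1 * 6 = 6
R_next = 7 + 6 = 13
R_next = R_prev, so the iteration has converged (response time = 13).

13


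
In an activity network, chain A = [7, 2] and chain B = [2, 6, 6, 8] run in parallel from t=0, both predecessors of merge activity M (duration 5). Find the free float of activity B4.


ES(B4) = sum of predecessors on chain B = 14
EF(B4) = ES + duration = 14 + 8 = 22
Successor of B4 is M. ES(M) = max(sum(A), sum(B)) = max(9, 22) = 22
Free float = ES(successor) - EF(current) = 22 - 22 = 0

0


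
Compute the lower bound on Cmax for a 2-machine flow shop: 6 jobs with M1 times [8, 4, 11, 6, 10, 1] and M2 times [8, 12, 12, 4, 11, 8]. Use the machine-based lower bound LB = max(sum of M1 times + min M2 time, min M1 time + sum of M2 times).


LB1 = sum(M1 times) + min(M2 times) = 40 + 4 = 44
LB2 = min(M1 times) + sum(M2 times) = 1 + 55 = 56
Lower bound = max(LB1, LB2) = max(44, 56) = 56

56


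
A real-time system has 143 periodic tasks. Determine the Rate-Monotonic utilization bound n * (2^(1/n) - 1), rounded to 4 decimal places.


Compute 2^(1/143) = 1.0048589497
Subtract 1: 1.0048589497 - 1 = 0.0048589497
Multiply by n: 143 * 0.0048589497 = 0.6948298071
Round to 4 dp: 0.6948

0.6948


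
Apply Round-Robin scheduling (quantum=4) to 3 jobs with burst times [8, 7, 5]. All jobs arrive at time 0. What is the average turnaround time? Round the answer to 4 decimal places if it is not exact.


Time quantum = 4
Execution trace:
  J1 runs 4 units, time = 4
  J2 runs 4 units, time = 8
  J3 runs 4 units, time = 12
  J1 runs 4 units, time = 16
  J2 runs 3 units, time = 19
  J3 runs 1 units, time = 20
Finish times: [16, 19, 20]
Average turnaround = 55/3 = 18.3333

18.3333


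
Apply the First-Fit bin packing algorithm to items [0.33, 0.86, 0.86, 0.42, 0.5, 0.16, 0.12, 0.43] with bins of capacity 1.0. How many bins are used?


Place items sequentially using First-Fit:
  Item 0.33 -> new Bin 1
  Item 0.86 -> new Bin 2
  Item 0.86 -> new Bin 3
  Item 0.42 -> Bin 1 (now 0.75)
  Item 0.5 -> new Bin 4
  Item 0.16 -> Bin 1 (now 0.91)
  Item 0.12 -> Bin 2 (now 0.98)
  Item 0.43 -> Bin 4 (now 0.93)
Total bins used = 4

4


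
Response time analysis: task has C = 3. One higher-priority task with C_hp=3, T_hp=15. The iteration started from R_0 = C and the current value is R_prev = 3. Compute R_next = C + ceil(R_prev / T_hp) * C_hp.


R_next = C + ceil(R_prev / T_hp) * C_hp
ceil(3 / 15) = ceil(0.2) = 1
Interference = 1 * 3 = 3
R_next = 3 + 3 = 6

6


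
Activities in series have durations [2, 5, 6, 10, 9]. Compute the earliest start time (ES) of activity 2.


Activity 2 starts after activities 1 through 1 complete.
Predecessor durations: [2]
ES = 2 = 2

2


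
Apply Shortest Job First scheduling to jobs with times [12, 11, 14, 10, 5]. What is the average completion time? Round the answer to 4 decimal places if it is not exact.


SJF order (ascending): [5, 10, 11, 12, 14]
Completion times:
  Job 1: burst=5, C=5
  Job 2: burst=10, C=15
  Job 3: burst=11, C=26
  Job 4: burst=12, C=38
  Job 5: burst=14, C=52
Average completion = 136/5 = 27.2

27.2


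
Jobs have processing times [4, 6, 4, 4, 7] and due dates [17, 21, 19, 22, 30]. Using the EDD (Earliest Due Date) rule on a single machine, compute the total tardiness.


Sort by due date (EDD order): [(4, 17), (4, 19), (6, 21), (4, 22), (7, 30)]
Compute completion times and tardiness:
  Job 1: p=4, d=17, C=4, tardiness=max(0,4-17)=0
  Job 2: p=4, d=19, C=8, tardiness=max(0,8-19)=0
  Job 3: p=6, d=21, C=14, tardiness=max(0,14-21)=0
  Job 4: p=4, d=22, C=18, tardiness=max(0,18-22)=0
  Job 5: p=7, d=30, C=25, tardiness=max(0,25-30)=0
Total tardiness = 0

0


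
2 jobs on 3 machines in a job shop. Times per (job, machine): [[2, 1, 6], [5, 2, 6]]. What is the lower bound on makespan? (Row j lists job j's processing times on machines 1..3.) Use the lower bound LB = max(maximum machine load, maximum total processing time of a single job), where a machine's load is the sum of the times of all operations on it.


Machine loads:
  Machine 1: 2 + 5 = 7
  Machine 2: 1 + 2 = 3
  Machine 3: 6 + 6 = 12
Max machine load = 12
Job totals:
  Job 1: 9
  Job 2: 13
Max job total = 13
Lower bound = max(12, 13) = 13

13


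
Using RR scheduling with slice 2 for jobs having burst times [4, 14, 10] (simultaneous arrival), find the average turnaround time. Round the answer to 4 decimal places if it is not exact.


Time quantum = 2
Execution trace:
  J1 runs 2 units, time = 2
  J2 runs 2 units, time = 4
  J3 runs 2 units, time = 6
  J1 runs 2 units, time = 8
  J2 runs 2 units, time = 10
  J3 runs 2 units, time = 12
  J2 runs 2 units, time = 14
  J3 runs 2 units, time = 16
  J2 runs 2 units, time = 18
  J3 runs 2 units, time = 20
  J2 runs 2 units, time = 22
  J3 runs 2 units, time = 24
  J2 runs 2 units, time = 26
  J2 runs 2 units, time = 28
Finish times: [8, 28, 24]
Average turnaround = 60/3 = 20.0

20.0


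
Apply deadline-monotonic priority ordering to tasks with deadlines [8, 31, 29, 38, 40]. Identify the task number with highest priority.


Sort tasks by relative deadline (ascending):
  Task 1: deadline = 8
  Task 3: deadline = 29
  Task 2: deadline = 31
  Task 4: deadline = 38
  Task 5: deadline = 40
Priority order (highest first): [1, 3, 2, 4, 5]
Highest priority task = 1

1


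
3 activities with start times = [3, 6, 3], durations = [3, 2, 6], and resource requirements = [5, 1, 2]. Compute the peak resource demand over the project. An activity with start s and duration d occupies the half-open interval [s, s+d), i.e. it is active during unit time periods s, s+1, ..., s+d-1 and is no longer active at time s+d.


Each activity i is active on [start_i, start_i + duration_i).
Compute total resource usage per time slot:
  t=0: active resources = [], total = 0
  t=1: active resources = [], total = 0
  t=2: active resources = [], total = 0
  t=3: active resources = [5, 2], total = 7
  t=4: active resources = [5, 2], total = 7
  t=5: active resources = [5, 2], total = 7
  t=6: active resources = [1, 2], total = 3
  t=7: active resources = [1, 2], total = 3
  t=8: active resources = [2], total = 2
Peak resource demand = 7

7


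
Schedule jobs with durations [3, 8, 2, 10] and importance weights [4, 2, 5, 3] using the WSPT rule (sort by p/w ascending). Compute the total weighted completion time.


Compute p/w ratios and sort ascending (WSPT): [(2, 5), (3, 4), (10, 3), (8, 2)]
Compute weighted completion times:
  Job (p=2,w=5): C=2, w*C=5*2=10
  Job (p=3,w=4): C=5, w*C=4*5=20
  Job (p=10,w=3): C=15, w*C=3*15=45
  Job (p=8,w=2): C=23, w*C=2*23=46
Total weighted completion time = 121

121


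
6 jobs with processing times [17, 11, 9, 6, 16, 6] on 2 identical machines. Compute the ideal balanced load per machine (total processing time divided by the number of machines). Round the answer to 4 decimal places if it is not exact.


Total processing time = 17 + 11 + 9 + 6 + 16 + 6 = 65
Number of machines = 2
Ideal balanced load = 65 / 2 = 32.5

32.5


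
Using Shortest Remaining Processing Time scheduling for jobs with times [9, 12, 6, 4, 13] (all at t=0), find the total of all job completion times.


Since all jobs arrive at t=0, SRPT equals SPT ordering.
SPT order: [4, 6, 9, 12, 13]
Completion times:
  Job 1: p=4, C=4
  Job 2: p=6, C=10
  Job 3: p=9, C=19
  Job 4: p=12, C=31
  Job 5: p=13, C=44
Total completion time = 4 + 10 + 19 + 31 + 44 = 108

108


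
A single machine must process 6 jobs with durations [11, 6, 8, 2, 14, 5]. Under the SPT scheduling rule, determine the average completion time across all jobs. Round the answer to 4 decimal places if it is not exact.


Sort jobs by processing time (SPT order): [2, 5, 6, 8, 11, 14]
Compute completion times sequentially:
  Job 1: processing = 2, completes at 2
  Job 2: processing = 5, completes at 7
  Job 3: processing = 6, completes at 13
  Job 4: processing = 8, completes at 21
  Job 5: processing = 11, completes at 32
  Job 6: processing = 14, completes at 46
Sum of completion times = 121
Average completion time = 121/6 = 20.1667

20.1667


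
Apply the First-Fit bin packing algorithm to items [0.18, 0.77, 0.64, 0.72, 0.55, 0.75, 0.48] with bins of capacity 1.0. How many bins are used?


Place items sequentially using First-Fit:
  Item 0.18 -> new Bin 1
  Item 0.77 -> Bin 1 (now 0.95)
  Item 0.64 -> new Bin 2
  Item 0.72 -> new Bin 3
  Item 0.55 -> new Bin 4
  Item 0.75 -> new Bin 5
  Item 0.48 -> new Bin 6
Total bins used = 6

6


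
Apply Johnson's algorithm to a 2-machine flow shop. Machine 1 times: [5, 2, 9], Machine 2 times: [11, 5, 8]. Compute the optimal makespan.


Apply Johnson's rule:
  Group 1 (a <= b): [(2, 2, 5), (1, 5, 11)]
  Group 2 (a > b): [(3, 9, 8)]
Optimal job order: [2, 1, 3]
Schedule:
  Job 2: M1 done at 2, M2 done at 7
  Job 1: M1 done at 7, M2 done at 18
  Job 3: M1 done at 16, M2 done at 26
Makespan = 26

26


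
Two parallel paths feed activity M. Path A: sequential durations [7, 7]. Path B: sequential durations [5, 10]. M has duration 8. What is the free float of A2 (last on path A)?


ES(A2) = sum of predecessors on chain A = 7
EF(A2) = ES + duration = 7 + 7 = 14
Successor of A2 is M. ES(M) = max(sum(A), sum(B)) = max(14, 15) = 15
Free float = ES(successor) - EF(current) = 15 - 14 = 1

1


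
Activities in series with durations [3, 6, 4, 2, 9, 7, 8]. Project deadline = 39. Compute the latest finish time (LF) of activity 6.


LF(activity 6) = deadline - sum of successor durations
Successors: activities 7 through 7 with durations [8]
Sum of successor durations = 8
LF = 39 - 8 = 31

31


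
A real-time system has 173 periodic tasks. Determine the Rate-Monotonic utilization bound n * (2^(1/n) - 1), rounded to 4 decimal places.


Compute 2^(1/173) = 1.0040146684
Subtract 1: 1.0040146684 - 1 = 0.0040146684
Multiply by n: 173 * 0.0040146684 = 0.6945376332
Round to 4 dp: 0.6945

0.6945


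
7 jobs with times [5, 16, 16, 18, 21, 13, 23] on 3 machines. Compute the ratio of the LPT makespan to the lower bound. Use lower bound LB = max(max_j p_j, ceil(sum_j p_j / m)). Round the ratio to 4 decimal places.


LPT order: [23, 21, 18, 16, 16, 13, 5]
Machine loads after assignment: [36, 37, 39]
LPT makespan = 39
Lower bound = max(max_job, ceil(total/3)) = max(23, 38) = 38
Ratio = 39 / 38 = 1.0263

1.0263


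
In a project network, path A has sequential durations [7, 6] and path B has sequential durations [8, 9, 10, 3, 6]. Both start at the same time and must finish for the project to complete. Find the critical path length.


Path A total = 7 + 6 = 13
Path B total = 8 + 9 + 10 + 3 + 6 = 36
Critical path = longest path = max(13, 36) = 36

36


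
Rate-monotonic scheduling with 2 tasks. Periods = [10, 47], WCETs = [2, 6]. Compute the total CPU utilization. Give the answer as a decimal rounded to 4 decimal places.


Compute individual utilizations (exact fractions):
  Task 1: C/T = 2/10 = 1/5 (approx. 0.2)
  Task 2: C/T = 6/47 (approx. 0.1277)
Total utilization U = 1/5 + 6/47 = 77/235
Rounded to 4 decimal places: U = 0.3277
RM (Liu & Layland) bound for 2 tasks = 0.828427; compare with U = 77/235 (approx. 0.327660)
U <= bound, so schedulable by RM sufficient condition.

0.3277


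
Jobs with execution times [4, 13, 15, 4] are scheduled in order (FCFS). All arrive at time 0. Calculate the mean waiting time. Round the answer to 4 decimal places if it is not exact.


FCFS order (as given): [4, 13, 15, 4]
Waiting times:
  Job 1: wait = 0
  Job 2: wait = 4
  Job 3: wait = 17
  Job 4: wait = 32
Sum of waiting times = 53
Average waiting time = 53/4 = 13.25

13.25


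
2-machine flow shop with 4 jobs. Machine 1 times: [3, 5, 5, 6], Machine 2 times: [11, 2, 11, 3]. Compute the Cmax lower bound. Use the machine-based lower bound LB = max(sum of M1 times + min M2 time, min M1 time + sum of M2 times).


LB1 = sum(M1 times) + min(M2 times) = 19 + 2 = 21
LB2 = min(M1 times) + sum(M2 times) = 3 + 27 = 30
Lower bound = max(LB1, LB2) = max(21, 30) = 30

30


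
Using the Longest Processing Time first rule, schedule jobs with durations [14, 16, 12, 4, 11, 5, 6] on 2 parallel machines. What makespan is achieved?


Sort jobs in decreasing order (LPT): [16, 14, 12, 11, 6, 5, 4]
Assign each job to the least loaded machine:
  Machine 1: jobs [16, 11, 5, 4], load = 36
  Machine 2: jobs [14, 12, 6], load = 32
Makespan = max load = 36

36


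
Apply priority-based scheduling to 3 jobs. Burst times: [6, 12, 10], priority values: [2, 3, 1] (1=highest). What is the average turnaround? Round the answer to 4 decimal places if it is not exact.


Sort by priority (ascending = highest first):
Order: [(1, 10), (2, 6), (3, 12)]
Completion times:
  Priority 1, burst=10, C=10
  Priority 2, burst=6, C=16
  Priority 3, burst=12, C=28
Average turnaround = 54/3 = 18.0

18.0


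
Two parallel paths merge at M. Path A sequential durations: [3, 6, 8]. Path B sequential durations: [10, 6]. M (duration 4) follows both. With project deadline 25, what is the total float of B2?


Forward pass: ES(B2) = sum of predecessors on chain B = 10
EF = ES + duration = 10 + 6 = 16
Backward pass: LF(M) = deadline = 25; LS(M) = 25 - 4 = 21
LF(B2) = LS(M) - sum(successors on chain B) = 21 - 0 = 21
LS = LF - duration = 21 - 6 = 15
Total float = LS - ES = 15 - 10 = 5

5


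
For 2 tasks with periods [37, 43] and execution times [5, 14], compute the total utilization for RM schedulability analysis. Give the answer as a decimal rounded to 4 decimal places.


Compute individual utilizations (exact fractions):
  Task 1: C/T = 5/37 (approx. 0.1351)
  Task 2: C/T = 14/43 (approx. 0.3256)
Total utilization U = 5/37 + 14/43 = 733/1591
Rounded to 4 decimal places: U = 0.4607
RM (Liu & Layland) bound for 2 tasks = 0.828427; compare with U = 733/1591 (approx. 0.460717)
U <= bound, so schedulable by RM sufficient condition.

0.4607


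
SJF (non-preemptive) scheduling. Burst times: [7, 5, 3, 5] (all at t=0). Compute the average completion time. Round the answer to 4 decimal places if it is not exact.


SJF order (ascending): [3, 5, 5, 7]
Completion times:
  Job 1: burst=3, C=3
  Job 2: burst=5, C=8
  Job 3: burst=5, C=13
  Job 4: burst=7, C=20
Average completion = 44/4 = 11.0

11.0


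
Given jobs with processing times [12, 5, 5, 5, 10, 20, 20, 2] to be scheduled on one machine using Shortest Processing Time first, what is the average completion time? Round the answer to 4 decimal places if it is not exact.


Sort jobs by processing time (SPT order): [2, 5, 5, 5, 10, 12, 20, 20]
Compute completion times sequentially:
  Job 1: processing = 2, completes at 2
  Job 2: processing = 5, completes at 7
  Job 3: processing = 5, completes at 12
  Job 4: processing = 5, completes at 17
  Job 5: processing = 10, completes at 27
  Job 6: processing = 12, completes at 39
  Job 7: processing = 20, completes at 59
  Job 8: processing = 20, completes at 79
Sum of completion times = 242
Average completion time = 242/8 = 30.25

30.25


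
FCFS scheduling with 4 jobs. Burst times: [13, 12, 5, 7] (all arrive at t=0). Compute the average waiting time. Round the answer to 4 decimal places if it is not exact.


FCFS order (as given): [13, 12, 5, 7]
Waiting times:
  Job 1: wait = 0
  Job 2: wait = 13
  Job 3: wait = 25
  Job 4: wait = 30
Sum of waiting times = 68
Average waiting time = 68/4 = 17.0

17.0


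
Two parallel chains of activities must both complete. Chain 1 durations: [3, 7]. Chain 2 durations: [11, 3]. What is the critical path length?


Path A total = 3 + 7 = 10
Path B total = 11 + 3 = 14
Critical path = longest path = max(10, 14) = 14

14


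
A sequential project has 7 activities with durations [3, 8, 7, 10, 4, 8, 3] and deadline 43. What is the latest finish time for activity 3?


LF(activity 3) = deadline - sum of successor durations
Successors: activities 4 through 7 with durations [10, 4, 8, 3]
Sum of successor durations = 25
LF = 43 - 25 = 18

18


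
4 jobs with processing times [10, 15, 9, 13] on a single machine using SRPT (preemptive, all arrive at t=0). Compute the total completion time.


Since all jobs arrive at t=0, SRPT equals SPT ordering.
SPT order: [9, 10, 13, 15]
Completion times:
  Job 1: p=9, C=9
  Job 2: p=10, C=19
  Job 3: p=13, C=32
  Job 4: p=15, C=47
Total completion time = 9 + 19 + 32 + 47 = 107

107


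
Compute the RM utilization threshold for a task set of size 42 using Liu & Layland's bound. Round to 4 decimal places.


Compute 2^(1/42) = 1.0166404394
Subtract 1: 1.0166404394 - 1 = 0.0166404394
Multiply by n: 42 * 0.0166404394 = 0.6988984548
Round to 4 dp: 0.6989

0.6989


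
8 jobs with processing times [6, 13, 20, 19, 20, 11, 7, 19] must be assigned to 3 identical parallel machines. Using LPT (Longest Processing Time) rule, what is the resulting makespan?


Sort jobs in decreasing order (LPT): [20, 20, 19, 19, 13, 11, 7, 6]
Assign each job to the least loaded machine:
  Machine 1: jobs [20, 13, 6], load = 39
  Machine 2: jobs [20, 11, 7], load = 38
  Machine 3: jobs [19, 19], load = 38
Makespan = max load = 39

39


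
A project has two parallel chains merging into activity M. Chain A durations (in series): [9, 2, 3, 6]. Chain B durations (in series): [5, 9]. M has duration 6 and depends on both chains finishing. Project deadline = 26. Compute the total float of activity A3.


Forward pass: ES(A3) = sum of predecessors on chain A = 11
EF = ES + duration = 11 + 3 = 14
Backward pass: LF(M) = deadline = 26; LS(M) = 26 - 6 = 20
LF(A3) = LS(M) - sum(successors on chain A) = 20 - 6 = 14
LS = LF - duration = 14 - 3 = 11
Total float = LS - ES = 11 - 11 = 0

0


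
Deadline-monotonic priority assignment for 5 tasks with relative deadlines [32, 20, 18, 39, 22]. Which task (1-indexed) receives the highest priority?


Sort tasks by relative deadline (ascending):
  Task 3: deadline = 18
  Task 2: deadline = 20
  Task 5: deadline = 22
  Task 1: deadline = 32
  Task 4: deadline = 39
Priority order (highest first): [3, 2, 5, 1, 4]
Highest priority task = 3

3


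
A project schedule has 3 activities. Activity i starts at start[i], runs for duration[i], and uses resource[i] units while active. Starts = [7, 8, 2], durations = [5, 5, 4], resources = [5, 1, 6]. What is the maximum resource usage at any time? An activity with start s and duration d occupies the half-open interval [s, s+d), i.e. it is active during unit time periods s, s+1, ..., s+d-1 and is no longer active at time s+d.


Each activity i is active on [start_i, start_i + duration_i).
Compute total resource usage per time slot:
  t=0: active resources = [], total = 0
  t=1: active resources = [], total = 0
  t=2: active resources = [6], total = 6
  t=3: active resources = [6], total = 6
  t=4: active resources = [6], total = 6
  t=5: active resources = [6], total = 6
  t=6: active resources = [], total = 0
  t=7: active resources = [5], total = 5
  t=8: active resources = [5, 1], total = 6
  t=9: active resources = [5, 1], total = 6
  t=10: active resources = [5, 1], total = 6
  t=11: active resources = [5, 1], total = 6
  t=12: active resources = [1], total = 1
Peak resource demand = 6

6


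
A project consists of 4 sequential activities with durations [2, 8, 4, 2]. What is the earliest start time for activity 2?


Activity 2 starts after activities 1 through 1 complete.
Predecessor durations: [2]
ES = 2 = 2

2


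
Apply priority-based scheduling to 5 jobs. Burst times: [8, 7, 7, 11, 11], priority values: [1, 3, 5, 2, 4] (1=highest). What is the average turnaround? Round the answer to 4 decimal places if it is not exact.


Sort by priority (ascending = highest first):
Order: [(1, 8), (2, 11), (3, 7), (4, 11), (5, 7)]
Completion times:
  Priority 1, burst=8, C=8
  Priority 2, burst=11, C=19
  Priority 3, burst=7, C=26
  Priority 4, burst=11, C=37
  Priority 5, burst=7, C=44
Average turnaround = 134/5 = 26.8

26.8


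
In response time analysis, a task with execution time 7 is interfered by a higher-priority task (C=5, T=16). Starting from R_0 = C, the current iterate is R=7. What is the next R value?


R_next = C + ceil(R_prev / T_hp) * C_hp
ceil(7 / 16) = ceil(0.4375) = 1
Interference = 1 * 5 = 5
R_next = 7 + 5 = 12

12


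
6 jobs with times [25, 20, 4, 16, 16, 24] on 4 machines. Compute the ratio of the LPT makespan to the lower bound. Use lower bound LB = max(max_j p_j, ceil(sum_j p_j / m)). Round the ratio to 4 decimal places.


LPT order: [25, 24, 20, 16, 16, 4]
Machine loads after assignment: [25, 24, 24, 32]
LPT makespan = 32
Lower bound = max(max_job, ceil(total/4)) = max(25, 27) = 27
Ratio = 32 / 27 = 1.1852

1.1852


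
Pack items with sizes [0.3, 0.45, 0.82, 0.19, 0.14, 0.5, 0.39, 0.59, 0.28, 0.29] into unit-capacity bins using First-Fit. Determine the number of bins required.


Place items sequentially using First-Fit:
  Item 0.3 -> new Bin 1
  Item 0.45 -> Bin 1 (now 0.75)
  Item 0.82 -> new Bin 2
  Item 0.19 -> Bin 1 (now 0.94)
  Item 0.14 -> Bin 2 (now 0.96)
  Item 0.5 -> new Bin 3
  Item 0.39 -> Bin 3 (now 0.89)
  Item 0.59 -> new Bin 4
  Item 0.28 -> Bin 4 (now 0.87)
  Item 0.29 -> new Bin 5
Total bins used = 5

5


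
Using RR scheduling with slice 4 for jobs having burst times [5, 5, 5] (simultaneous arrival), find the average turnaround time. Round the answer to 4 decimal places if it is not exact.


Time quantum = 4
Execution trace:
  J1 runs 4 units, time = 4
  J2 runs 4 units, time = 8
  J3 runs 4 units, time = 12
  J1 runs 1 units, time = 13
  J2 runs 1 units, time = 14
  J3 runs 1 units, time = 15
Finish times: [13, 14, 15]
Average turnaround = 42/3 = 14.0

14.0


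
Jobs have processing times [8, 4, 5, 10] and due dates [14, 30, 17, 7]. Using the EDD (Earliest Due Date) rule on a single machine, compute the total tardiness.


Sort by due date (EDD order): [(10, 7), (8, 14), (5, 17), (4, 30)]
Compute completion times and tardiness:
  Job 1: p=10, d=7, C=10, tardiness=max(0,10-7)=3
  Job 2: p=8, d=14, C=18, tardiness=max(0,18-14)=4
  Job 3: p=5, d=17, C=23, tardiness=max(0,23-17)=6
  Job 4: p=4, d=30, C=27, tardiness=max(0,27-30)=0
Total tardiness = 13

13


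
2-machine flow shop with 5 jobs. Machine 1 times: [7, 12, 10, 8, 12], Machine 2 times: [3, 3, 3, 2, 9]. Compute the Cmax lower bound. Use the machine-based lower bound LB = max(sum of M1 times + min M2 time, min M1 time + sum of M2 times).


LB1 = sum(M1 times) + min(M2 times) = 49 + 2 = 51
LB2 = min(M1 times) + sum(M2 times) = 7 + 20 = 27
Lower bound = max(LB1, LB2) = max(51, 27) = 51

51


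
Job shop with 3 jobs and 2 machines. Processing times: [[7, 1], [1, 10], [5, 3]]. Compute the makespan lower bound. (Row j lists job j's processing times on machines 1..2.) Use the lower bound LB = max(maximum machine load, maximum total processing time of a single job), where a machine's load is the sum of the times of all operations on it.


Machine loads:
  Machine 1: 7 + 1 + 5 = 13
  Machine 2: 1 + 10 + 3 = 14
Max machine load = 14
Job totals:
  Job 1: 8
  Job 2: 11
  Job 3: 8
Max job total = 11
Lower bound = max(14, 11) = 14

14


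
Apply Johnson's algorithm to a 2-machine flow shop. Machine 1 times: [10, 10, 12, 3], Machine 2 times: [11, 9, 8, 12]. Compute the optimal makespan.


Apply Johnson's rule:
  Group 1 (a <= b): [(4, 3, 12), (1, 10, 11)]
  Group 2 (a > b): [(2, 10, 9), (3, 12, 8)]
Optimal job order: [4, 1, 2, 3]
Schedule:
  Job 4: M1 done at 3, M2 done at 15
  Job 1: M1 done at 13, M2 done at 26
  Job 2: M1 done at 23, M2 done at 35
  Job 3: M1 done at 35, M2 done at 43
Makespan = 43

43


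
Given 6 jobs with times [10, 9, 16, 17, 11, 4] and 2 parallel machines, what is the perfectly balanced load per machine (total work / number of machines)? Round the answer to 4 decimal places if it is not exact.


Total processing time = 10 + 9 + 16 + 17 + 11 + 4 = 67
Number of machines = 2
Ideal balanced load = 67 / 2 = 33.5

33.5


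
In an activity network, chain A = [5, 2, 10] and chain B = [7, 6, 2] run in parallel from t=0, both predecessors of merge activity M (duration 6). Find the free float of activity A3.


ES(A3) = sum of predecessors on chain A = 7
EF(A3) = ES + duration = 7 + 10 = 17
Successor of A3 is M. ES(M) = max(sum(A), sum(B)) = max(17, 15) = 17
Free float = ES(successor) - EF(current) = 17 - 17 = 0

0


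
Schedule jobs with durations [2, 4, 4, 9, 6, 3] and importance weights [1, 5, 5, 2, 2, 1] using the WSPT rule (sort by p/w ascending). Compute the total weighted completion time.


Compute p/w ratios and sort ascending (WSPT): [(4, 5), (4, 5), (2, 1), (6, 2), (3, 1), (9, 2)]
Compute weighted completion times:
  Job (p=4,w=5): C=4, w*C=5*4=20
  Job (p=4,w=5): C=8, w*C=5*8=40
  Job (p=2,w=1): C=10, w*C=1*10=10
  Job (p=6,w=2): C=16, w*C=2*16=32
  Job (p=3,w=1): C=19, w*C=1*19=19
  Job (p=9,w=2): C=28, w*C=2*28=56
Total weighted completion time = 177

177


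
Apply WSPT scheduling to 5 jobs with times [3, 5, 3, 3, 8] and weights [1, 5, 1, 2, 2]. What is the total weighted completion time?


Compute p/w ratios and sort ascending (WSPT): [(5, 5), (3, 2), (3, 1), (3, 1), (8, 2)]
Compute weighted completion times:
  Job (p=5,w=5): C=5, w*C=5*5=25
  Job (p=3,w=2): C=8, w*C=2*8=16
  Job (p=3,w=1): C=11, w*C=1*11=11
  Job (p=3,w=1): C=14, w*C=1*14=14
  Job (p=8,w=2): C=22, w*C=2*22=44
Total weighted completion time = 110

110


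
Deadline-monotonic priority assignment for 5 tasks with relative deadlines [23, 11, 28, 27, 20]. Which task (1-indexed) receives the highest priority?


Sort tasks by relative deadline (ascending):
  Task 2: deadline = 11
  Task 5: deadline = 20
  Task 1: deadline = 23
  Task 4: deadline = 27
  Task 3: deadline = 28
Priority order (highest first): [2, 5, 1, 4, 3]
Highest priority task = 2

2


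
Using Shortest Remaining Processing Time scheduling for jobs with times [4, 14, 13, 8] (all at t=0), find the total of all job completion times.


Since all jobs arrive at t=0, SRPT equals SPT ordering.
SPT order: [4, 8, 13, 14]
Completion times:
  Job 1: p=4, C=4
  Job 2: p=8, C=12
  Job 3: p=13, C=25
  Job 4: p=14, C=39
Total completion time = 4 + 12 + 25 + 39 = 80

80


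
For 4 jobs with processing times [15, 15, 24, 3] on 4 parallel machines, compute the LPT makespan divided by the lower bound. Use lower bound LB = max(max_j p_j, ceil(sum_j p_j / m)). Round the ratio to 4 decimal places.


LPT order: [24, 15, 15, 3]
Machine loads after assignment: [24, 15, 15, 3]
LPT makespan = 24
Lower bound = max(max_job, ceil(total/4)) = max(24, 15) = 24
Ratio = 24 / 24 = 1.0

1.0


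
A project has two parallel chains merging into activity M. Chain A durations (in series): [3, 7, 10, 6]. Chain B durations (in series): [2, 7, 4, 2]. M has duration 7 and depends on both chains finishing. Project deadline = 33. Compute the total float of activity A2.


Forward pass: ES(A2) = sum of predecessors on chain A = 3
EF = ES + duration = 3 + 7 = 10
Backward pass: LF(M) = deadline = 33; LS(M) = 33 - 7 = 26
LF(A2) = LS(M) - sum(successors on chain A) = 26 - 16 = 10
LS = LF - duration = 10 - 7 = 3
Total float = LS - ES = 3 - 3 = 0

0


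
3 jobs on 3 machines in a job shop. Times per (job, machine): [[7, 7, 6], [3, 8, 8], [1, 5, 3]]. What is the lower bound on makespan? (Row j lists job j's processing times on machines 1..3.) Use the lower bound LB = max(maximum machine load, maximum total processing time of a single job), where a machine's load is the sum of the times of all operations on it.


Machine loads:
  Machine 1: 7 + 3 + 1 = 11
  Machine 2: 7 + 8 + 5 = 20
  Machine 3: 6 + 8 + 3 = 17
Max machine load = 20
Job totals:
  Job 1: 20
  Job 2: 19
  Job 3: 9
Max job total = 20
Lower bound = max(20, 20) = 20

20


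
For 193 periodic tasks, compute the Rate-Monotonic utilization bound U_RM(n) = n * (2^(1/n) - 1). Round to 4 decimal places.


Compute 2^(1/193) = 1.0035978931
Subtract 1: 1.0035978931 - 1 = 0.0035978931
Multiply by n: 193 * 0.0035978931 = 0.6943933683
Round to 4 dp: 0.6944

0.6944


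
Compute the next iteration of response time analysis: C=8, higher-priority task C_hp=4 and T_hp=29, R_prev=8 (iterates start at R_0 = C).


R_next = C + ceil(R_prev / T_hp) * C_hp
ceil(8 / 29) = ceil(0.2759) = 1
Interference = 1 * 4 = 4
R_next = 8 + 4 = 12

12


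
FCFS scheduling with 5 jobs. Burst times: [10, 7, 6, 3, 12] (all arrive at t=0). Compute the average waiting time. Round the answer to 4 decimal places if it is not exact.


FCFS order (as given): [10, 7, 6, 3, 12]
Waiting times:
  Job 1: wait = 0
  Job 2: wait = 10
  Job 3: wait = 17
  Job 4: wait = 23
  Job 5: wait = 26
Sum of waiting times = 76
Average waiting time = 76/5 = 15.2

15.2


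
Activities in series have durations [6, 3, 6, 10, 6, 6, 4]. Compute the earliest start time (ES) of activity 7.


Activity 7 starts after activities 1 through 6 complete.
Predecessor durations: [6, 3, 6, 10, 6, 6]
ES = 6 + 3 + 6 + 10 + 6 + 6 = 37

37


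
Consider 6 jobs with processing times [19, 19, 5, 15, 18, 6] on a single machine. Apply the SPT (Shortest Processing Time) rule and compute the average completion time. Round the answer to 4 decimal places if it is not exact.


Sort jobs by processing time (SPT order): [5, 6, 15, 18, 19, 19]
Compute completion times sequentially:
  Job 1: processing = 5, completes at 5
  Job 2: processing = 6, completes at 11
  Job 3: processing = 15, completes at 26
  Job 4: processing = 18, completes at 44
  Job 5: processing = 19, completes at 63
  Job 6: processing = 19, completes at 82
Sum of completion times = 231
Average completion time = 231/6 = 38.5

38.5


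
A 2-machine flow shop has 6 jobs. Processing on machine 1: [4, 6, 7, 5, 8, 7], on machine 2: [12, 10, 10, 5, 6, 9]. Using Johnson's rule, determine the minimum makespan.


Apply Johnson's rule:
  Group 1 (a <= b): [(1, 4, 12), (4, 5, 5), (2, 6, 10), (3, 7, 10), (6, 7, 9)]
  Group 2 (a > b): [(5, 8, 6)]
Optimal job order: [1, 4, 2, 3, 6, 5]
Schedule:
  Job 1: M1 done at 4, M2 done at 16
  Job 4: M1 done at 9, M2 done at 21
  Job 2: M1 done at 15, M2 done at 31
  Job 3: M1 done at 22, M2 done at 41
  Job 6: M1 done at 29, M2 done at 50
  Job 5: M1 done at 37, M2 done at 56
Makespan = 56

56


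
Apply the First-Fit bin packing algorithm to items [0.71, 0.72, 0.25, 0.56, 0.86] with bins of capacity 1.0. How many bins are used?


Place items sequentially using First-Fit:
  Item 0.71 -> new Bin 1
  Item 0.72 -> new Bin 2
  Item 0.25 -> Bin 1 (now 0.96)
  Item 0.56 -> new Bin 3
  Item 0.86 -> new Bin 4
Total bins used = 4

4


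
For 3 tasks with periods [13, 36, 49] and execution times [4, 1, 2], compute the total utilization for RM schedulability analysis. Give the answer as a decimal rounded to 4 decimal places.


Compute individual utilizations (exact fractions):
  Task 1: C/T = 4/13 (approx. 0.3077)
  Task 2: C/T = 1/36 (approx. 0.0278)
  Task 3: C/T = 2/49 (approx. 0.0408)
Total utilization U = 4/13 + 1/36 + 2/49 = 8629/22932
Rounded to 4 decimal places: U = 0.3763
RM (Liu & Layland) bound for 3 tasks = 0.779763; compare with U = 8629/22932 (approx. 0.376286)
U <= bound, so schedulable by RM sufficient condition.

0.3763


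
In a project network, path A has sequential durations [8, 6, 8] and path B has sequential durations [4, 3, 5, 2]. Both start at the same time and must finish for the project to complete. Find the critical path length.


Path A total = 8 + 6 + 8 = 22
Path B total = 4 + 3 + 5 + 2 = 14
Critical path = longest path = max(22, 14) = 22

22


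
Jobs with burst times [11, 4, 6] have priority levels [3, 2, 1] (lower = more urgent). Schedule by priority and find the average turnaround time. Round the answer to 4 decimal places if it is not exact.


Sort by priority (ascending = highest first):
Order: [(1, 6), (2, 4), (3, 11)]
Completion times:
  Priority 1, burst=6, C=6
  Priority 2, burst=4, C=10
  Priority 3, burst=11, C=21
Average turnaround = 37/3 = 12.3333

12.3333


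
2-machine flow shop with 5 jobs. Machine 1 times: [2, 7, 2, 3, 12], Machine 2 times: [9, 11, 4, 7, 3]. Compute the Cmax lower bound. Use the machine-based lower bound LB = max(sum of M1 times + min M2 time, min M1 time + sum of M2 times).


LB1 = sum(M1 times) + min(M2 times) = 26 + 3 = 29
LB2 = min(M1 times) + sum(M2 times) = 2 + 34 = 36
Lower bound = max(LB1, LB2) = max(29, 36) = 36

36
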